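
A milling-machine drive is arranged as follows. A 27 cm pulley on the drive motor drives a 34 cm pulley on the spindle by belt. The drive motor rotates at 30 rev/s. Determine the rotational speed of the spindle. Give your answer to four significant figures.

belt 34/27 = 1.2593 → 30/1.2593 = 23.824 rev/s

23.82 rev/s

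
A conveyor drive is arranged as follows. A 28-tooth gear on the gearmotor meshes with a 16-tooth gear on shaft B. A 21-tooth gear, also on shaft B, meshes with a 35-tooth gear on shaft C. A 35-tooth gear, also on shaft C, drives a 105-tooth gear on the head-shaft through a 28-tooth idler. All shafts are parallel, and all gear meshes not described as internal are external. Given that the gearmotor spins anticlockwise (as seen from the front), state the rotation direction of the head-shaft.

the gearmotor → shaft B: external mesh, 1 reversal → CW.
shaft B → shaft C: external mesh, 1 reversal → CCW.
shaft C → the head-shaft: driver → idler → driven is 2 external meshes, 2 reversals → CCW.
4 reversals in total — an even number — so the head-shaft turns the same way as the gearmotor.

anticlockwise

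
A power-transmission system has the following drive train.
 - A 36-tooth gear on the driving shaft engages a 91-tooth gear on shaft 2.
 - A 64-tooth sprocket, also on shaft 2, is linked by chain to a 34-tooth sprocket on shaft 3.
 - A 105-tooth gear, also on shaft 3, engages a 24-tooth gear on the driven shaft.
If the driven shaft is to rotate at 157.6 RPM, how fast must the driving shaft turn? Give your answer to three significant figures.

48.4 RPM

Overall ratio R = 2.5278 × 0.53125 × 0.22857 = 0.30694.
Required input speed = output speed × R = 157.6 × 0.30694 = 48.374 RPM.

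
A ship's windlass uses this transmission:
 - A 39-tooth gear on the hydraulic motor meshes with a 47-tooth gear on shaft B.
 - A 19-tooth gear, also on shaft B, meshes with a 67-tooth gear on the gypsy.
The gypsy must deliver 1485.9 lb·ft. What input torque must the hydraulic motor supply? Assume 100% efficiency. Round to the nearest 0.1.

349.7 lb·ft

Overall ratio R = 1.2051 × 3.5263 = 4.2497.
Input torque = output torque / R = 1485.9 / 4.2497 = 349.65 lb·ft.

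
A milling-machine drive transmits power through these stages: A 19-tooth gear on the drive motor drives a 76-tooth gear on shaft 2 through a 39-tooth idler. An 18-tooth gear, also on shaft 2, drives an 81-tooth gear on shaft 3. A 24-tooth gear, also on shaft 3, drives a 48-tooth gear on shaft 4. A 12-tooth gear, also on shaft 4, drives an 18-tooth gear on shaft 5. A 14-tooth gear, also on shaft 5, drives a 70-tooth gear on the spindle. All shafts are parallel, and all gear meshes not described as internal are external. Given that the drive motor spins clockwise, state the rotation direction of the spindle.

the drive motor → shaft 2: driver → idler → driven is 2 external meshes, 2 reversals → CW.
shaft 2 → shaft 3: external mesh, 1 reversal → CCW.
shaft 3 → shaft 4: external mesh, 1 reversal → CW.
shaft 4 → shaft 5: external mesh, 1 reversal → CCW.
shaft 5 → the spindle: external mesh, 1 reversal → CW.
6 reversals in total — an even number — so the spindle turns the same way as the drive motor.

clockwise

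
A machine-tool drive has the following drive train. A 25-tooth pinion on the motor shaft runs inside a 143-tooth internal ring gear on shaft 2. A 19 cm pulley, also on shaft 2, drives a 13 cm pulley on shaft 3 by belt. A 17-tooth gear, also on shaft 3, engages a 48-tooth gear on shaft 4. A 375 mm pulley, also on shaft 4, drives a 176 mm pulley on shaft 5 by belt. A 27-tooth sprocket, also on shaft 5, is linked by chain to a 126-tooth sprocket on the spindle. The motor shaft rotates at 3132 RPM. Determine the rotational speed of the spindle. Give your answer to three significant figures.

Internal gear: ratio = 143/25 = 5.72, so shaft 2 turns at 3132 / 5.72 = 547.55 RPM.
Belt: ratio = 13/19 = 0.68421, so shaft 3 turns at 547.55 / 0.68421 = 800.27 RPM.
Gear mesh: ratio = 48/17 = 2.8235, so shaft 4 turns at 800.27 / 2.8235 = 283.43 RPM.
Belt: ratio = 176/375 = 0.46933, so shaft 5 turns at 283.43 / 0.46933 = 603.9 RPM.
Chain: ratio = 126/27 = 4.6667, so the spindle turns at 603.9 / 4.6667 = 129.41 RPM.

129 RPM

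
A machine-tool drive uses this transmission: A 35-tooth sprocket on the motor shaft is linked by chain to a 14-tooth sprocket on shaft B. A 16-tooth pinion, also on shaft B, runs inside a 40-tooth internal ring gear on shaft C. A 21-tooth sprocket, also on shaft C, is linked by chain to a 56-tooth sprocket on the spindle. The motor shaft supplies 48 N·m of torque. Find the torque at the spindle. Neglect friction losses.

Chain: ratio = 14/35 = 0.4; torque at shaft B = 48 × 0.4 = 19.2 N·m.
Internal gear: ratio = 40/16 = 2.5; torque at shaft C = 19.2 × 2.5 = 48 N·m.
Chain: ratio = 56/21 = 2.6667; torque at the spindle = 48 × 2.6667 = 128 N·m.

128 N·m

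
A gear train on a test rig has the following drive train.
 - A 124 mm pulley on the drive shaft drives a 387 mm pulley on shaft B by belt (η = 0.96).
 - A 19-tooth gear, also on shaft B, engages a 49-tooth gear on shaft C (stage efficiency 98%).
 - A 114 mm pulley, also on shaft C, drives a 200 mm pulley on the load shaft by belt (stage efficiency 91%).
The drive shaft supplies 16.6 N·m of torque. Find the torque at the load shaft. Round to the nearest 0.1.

belt 387/124 = 3.121 → τ = 16.6·3.121·0.96 = 49.736 N·m
gear mesh 49/19 = 2.5789 → τ = 49.736·2.5789·0.98 = 125.7 N·m
belt 200/114 = 1.7544 → τ = 125.7·1.7544·0.91 = 200.68 N·m

200.7 N·m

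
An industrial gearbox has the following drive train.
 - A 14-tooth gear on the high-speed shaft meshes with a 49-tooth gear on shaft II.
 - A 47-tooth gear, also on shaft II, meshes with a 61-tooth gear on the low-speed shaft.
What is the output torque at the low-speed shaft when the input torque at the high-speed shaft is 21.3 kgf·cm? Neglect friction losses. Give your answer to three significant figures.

Gear mesh: ratio = 49/14 = 3.5; torque at shaft II = 21.3 × 3.5 = 74.55 kgf·cm.
Gear mesh: ratio = 61/47 = 1.2979; torque at the low-speed shaft = 74.55 × 1.2979 = 96.756 kgf·cm.

96.8 kgf·cm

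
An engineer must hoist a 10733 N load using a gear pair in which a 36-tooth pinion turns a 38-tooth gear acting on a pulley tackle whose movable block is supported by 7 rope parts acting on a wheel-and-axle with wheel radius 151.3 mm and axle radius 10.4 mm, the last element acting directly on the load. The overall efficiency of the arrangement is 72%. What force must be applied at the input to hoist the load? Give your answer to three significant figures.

Gear pair MA = 38/36 = 1.0556.
Block-and-tackle MA = number of supporting rope parts = 7.
Wheel-and-axle MA = R/r = 151.3/10.4 = 14.548.
Combined ideal MA = 1.0556 × 7 × 14.548 = 107.49.
Actual MA = 107.49 × 0.72 = 77.396.
Effort = load / actual MA = 10733 / 77.396 = 138.68 N.

139 N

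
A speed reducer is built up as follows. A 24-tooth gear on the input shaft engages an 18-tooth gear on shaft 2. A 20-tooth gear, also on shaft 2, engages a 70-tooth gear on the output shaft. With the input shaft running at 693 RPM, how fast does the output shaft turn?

264 RPM

gear mesh 18/24 = 0.75 → 693/0.75 = 924 RPM
gear mesh 70/20 = 3.5 → 924/3.5 = 264 RPM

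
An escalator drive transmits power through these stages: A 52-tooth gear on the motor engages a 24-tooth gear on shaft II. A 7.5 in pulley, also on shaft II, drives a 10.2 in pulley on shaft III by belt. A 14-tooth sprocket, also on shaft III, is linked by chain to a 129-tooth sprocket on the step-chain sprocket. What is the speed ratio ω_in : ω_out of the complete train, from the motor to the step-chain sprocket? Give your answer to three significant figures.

Each stage contributes driven/driver: gear mesh 24/52 = 0.46154, belt 10.2/7.5 = 1.36, chain 129/14 = 9.2143.
Overall: 0.46154 × 1.36 × 9.2143 = 5.7837.

5.78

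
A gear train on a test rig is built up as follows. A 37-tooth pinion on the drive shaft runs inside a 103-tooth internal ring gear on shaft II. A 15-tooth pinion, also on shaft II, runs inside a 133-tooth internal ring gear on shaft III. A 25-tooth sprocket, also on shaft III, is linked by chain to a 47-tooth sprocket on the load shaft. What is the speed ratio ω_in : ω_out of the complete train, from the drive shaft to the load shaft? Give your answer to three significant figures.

Each stage contributes driven/driver: internal gear 103/37 = 2.7838, internal gear 133/15 = 8.8667, chain 47/25 = 1.88.
Overall: 2.7838 × 8.8667 × 1.88 = 46.404.

46.4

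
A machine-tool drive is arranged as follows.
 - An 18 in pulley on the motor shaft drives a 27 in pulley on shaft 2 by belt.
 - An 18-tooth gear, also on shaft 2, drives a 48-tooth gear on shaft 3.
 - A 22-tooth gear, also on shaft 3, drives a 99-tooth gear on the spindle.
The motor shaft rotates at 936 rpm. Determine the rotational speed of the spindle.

belt 27/18 = 1.5 → 936/1.5 = 624 rpm
gear mesh 48/18 = 2.6667 → 624/2.6667 = 234 rpm
gear mesh 99/22 = 4.5 → 234/4.5 = 52 rpm

52 rpm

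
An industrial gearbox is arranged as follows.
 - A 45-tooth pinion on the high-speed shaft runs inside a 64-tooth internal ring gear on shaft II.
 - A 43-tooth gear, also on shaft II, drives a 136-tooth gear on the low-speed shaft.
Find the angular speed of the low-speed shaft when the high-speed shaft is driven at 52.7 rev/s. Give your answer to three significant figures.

11.7 rev/s

Internal gear: ratio = 64/45 = 1.4222, so shaft II turns at 52.7 / 1.4222 = 37.055 rev/s.
Gear mesh: ratio = 136/43 = 3.1628, so the low-speed shaft turns at 37.055 / 3.1628 = 11.716 rev/s.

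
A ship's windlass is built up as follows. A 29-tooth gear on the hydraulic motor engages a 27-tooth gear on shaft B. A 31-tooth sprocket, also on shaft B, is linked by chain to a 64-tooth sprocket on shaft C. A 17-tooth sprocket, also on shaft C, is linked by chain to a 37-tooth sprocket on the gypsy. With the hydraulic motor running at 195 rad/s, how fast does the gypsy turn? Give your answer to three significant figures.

46.6 rad/s

the hydraulic motor → shaft B (gear mesh, 27/29): 195 ÷ 0.93103 = 209.44 rad/s
shaft B → shaft C (chain, 64/31): 209.44 ÷ 2.0645 = 101.45 rad/s
shaft C → the gypsy (chain, 37/17): 101.45 ÷ 2.1765 = 46.612 rad/s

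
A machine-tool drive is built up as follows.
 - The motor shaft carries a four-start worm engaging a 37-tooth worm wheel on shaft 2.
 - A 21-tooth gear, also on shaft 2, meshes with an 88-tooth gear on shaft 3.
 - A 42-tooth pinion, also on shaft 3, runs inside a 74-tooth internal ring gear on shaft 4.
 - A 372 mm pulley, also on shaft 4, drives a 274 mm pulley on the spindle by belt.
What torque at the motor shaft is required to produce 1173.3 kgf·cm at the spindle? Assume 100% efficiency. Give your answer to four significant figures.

Overall ratio R = 9.25 × 4.1905 × 1.7619 × 0.73656 = 50.303.
Input torque = output torque / R = 1173.3 / 50.303 = 23.325 kgf·cm.

23.32 kgf·cm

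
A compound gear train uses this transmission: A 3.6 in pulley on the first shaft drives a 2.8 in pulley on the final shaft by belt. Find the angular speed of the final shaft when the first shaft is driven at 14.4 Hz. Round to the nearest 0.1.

18.5 Hz

belt 2.8/3.6 = 0.77778 → 14.4/0.77778 = 18.514 Hz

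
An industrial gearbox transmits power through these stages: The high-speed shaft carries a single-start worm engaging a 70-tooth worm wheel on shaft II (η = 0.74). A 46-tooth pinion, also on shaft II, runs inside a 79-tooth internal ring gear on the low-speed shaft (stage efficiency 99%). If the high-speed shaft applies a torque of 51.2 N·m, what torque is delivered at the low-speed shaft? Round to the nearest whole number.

After the worm (70/1): 51.2 × 70 × 0.74 = 2652.2 N·m
After the internal gear (79/46): 2652.2 × 1.7174 × 0.99 = 4509.2 N·m

4509 N·m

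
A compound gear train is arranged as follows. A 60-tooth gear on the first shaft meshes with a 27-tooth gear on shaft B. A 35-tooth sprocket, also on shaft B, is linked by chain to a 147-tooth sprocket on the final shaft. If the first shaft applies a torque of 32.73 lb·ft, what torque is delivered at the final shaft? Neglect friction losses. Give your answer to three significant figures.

61.9 lb·ft

gear mesh 27/60 = 0.45 → τ = 32.73·0.45 = 14.728 lb·ft
chain 147/35 = 4.2 → τ = 14.728·4.2 = 61.86 lb·ft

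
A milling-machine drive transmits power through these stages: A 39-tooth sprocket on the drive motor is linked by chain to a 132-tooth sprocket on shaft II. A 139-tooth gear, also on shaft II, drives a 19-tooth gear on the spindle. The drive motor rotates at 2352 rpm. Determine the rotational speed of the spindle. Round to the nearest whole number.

5084 rpm

Chain: ratio = 132/39 = 3.3846, so shaft II turns at 2352 / 3.3846 = 694.91 rpm.
Gear mesh: ratio = 19/139 = 0.13669, so the spindle turns at 694.91 / 0.13669 = 5083.8 rpm.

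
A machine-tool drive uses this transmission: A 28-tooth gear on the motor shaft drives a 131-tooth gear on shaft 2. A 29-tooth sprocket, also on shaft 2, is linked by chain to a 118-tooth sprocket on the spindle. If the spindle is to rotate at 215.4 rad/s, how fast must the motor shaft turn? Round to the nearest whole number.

Overall ratio R = 4.6786 × 4.069 = 19.037.
Required input speed = output speed × R = 215.4 × 19.037 = 4100.6 rad/s.

4101 rad/s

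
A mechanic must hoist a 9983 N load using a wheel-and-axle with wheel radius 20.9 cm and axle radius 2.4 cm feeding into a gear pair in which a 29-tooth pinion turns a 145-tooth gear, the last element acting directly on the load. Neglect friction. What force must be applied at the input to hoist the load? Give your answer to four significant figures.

Wheel-and-axle MA = R/r = 20.9/2.4 = 8.7083.
Gear pair MA = 145/29 = 5.
Combined ideal MA = 8.7083 × 5 = 43.542.
Effort = load / MA = 9983 / 43.542 = 229.27 N.

229.3 N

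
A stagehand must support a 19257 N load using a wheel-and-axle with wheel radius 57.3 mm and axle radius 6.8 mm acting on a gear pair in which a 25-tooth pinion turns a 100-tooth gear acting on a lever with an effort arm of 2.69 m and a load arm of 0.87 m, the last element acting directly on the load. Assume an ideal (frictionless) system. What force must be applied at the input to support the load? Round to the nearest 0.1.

Wheel-and-axle MA = R/r = 57.3/6.8 = 8.4265.
Gear pair MA = 100/25 = 4.
Lever MA = effort arm / load arm = 2.69/0.87 = 3.092.
Combined ideal MA = 8.4265 × 4 × 3.092 = 104.22.
Effort = load / MA = 19257 / 104.22 = 184.78 N.

184.8 N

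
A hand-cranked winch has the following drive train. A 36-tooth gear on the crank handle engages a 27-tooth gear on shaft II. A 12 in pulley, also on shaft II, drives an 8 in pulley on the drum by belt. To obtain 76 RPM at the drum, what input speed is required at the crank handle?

Overall ratio R = 0.75 × 0.66667 = 0.5.
Required input speed = output speed × R = 76 × 0.5 = 38 RPM.

38 RPM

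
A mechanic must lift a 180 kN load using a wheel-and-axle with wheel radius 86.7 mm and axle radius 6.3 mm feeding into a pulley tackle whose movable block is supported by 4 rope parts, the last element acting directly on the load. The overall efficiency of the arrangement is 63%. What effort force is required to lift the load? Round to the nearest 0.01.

Wheel-and-axle MA = R/r = 86.7/6.3 = 13.762.
Block-and-tackle MA = number of supporting rope parts = 4.
Combined ideal MA = 13.762 × 4 = 55.048.
Actual MA = 55.048 × 0.63 = 34.68.
Effort = load / actual MA = 180 / 34.68 = 5.1903 kN.

5.19 kN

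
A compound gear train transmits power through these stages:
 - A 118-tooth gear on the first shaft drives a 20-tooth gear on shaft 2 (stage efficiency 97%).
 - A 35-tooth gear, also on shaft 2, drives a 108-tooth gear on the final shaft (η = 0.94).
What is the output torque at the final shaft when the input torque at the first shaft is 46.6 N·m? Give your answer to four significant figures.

After the gear mesh (20/118): 46.6 × 0.16949 × 0.97 = 7.6614 N·m
After the gear mesh (108/35): 7.6614 × 3.0857 × 0.94 = 22.222 N·m

22.22 N·m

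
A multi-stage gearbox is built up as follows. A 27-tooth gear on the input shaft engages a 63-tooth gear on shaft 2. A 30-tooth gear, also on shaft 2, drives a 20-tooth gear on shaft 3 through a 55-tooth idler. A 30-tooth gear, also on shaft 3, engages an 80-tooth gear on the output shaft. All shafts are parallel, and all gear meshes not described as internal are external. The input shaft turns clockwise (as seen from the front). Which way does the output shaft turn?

clockwise

the input shaft → shaft 2: external mesh, 1 reversal → CCW.
shaft 2 → shaft 3: driver → idler → driven is 2 external meshes, 2 reversals → CCW.
shaft 3 → the output shaft: external mesh, 1 reversal → CW.
4 reversals in total — an even number — so the output shaft turns the same way as the input shaft.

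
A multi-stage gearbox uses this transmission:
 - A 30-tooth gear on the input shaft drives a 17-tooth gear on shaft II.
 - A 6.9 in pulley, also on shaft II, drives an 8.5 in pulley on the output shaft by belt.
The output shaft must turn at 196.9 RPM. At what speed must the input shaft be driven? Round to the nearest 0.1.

Overall ratio R = 0.56667 × 1.2319 = 0.69807.
Required input speed = output speed × R = 196.9 × 0.69807 = 137.45 RPM.

137.4 RPM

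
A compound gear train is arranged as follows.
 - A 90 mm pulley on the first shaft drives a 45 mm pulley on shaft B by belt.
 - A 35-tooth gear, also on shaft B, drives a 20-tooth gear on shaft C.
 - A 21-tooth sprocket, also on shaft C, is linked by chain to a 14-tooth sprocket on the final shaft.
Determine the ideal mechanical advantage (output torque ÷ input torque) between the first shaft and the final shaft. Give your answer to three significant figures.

0.190

Each stage contributes driven/driver: belt 45/90 = 0.5, gear mesh 20/35 = 0.57143, chain 14/21 = 0.66667.
Overall: 0.5 × 0.57143 × 0.66667 = 0.19048.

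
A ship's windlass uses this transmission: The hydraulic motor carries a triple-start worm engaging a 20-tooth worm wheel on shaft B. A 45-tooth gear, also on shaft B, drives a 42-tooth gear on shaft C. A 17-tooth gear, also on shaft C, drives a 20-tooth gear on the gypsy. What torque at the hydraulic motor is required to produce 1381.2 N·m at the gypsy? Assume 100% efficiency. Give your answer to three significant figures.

189 N·m

Overall ratio R = 6.6667 × 0.93333 × 1.1765 = 7.3203.
Input torque = output torque / R = 1381.2 / 7.3203 = 188.68 N·m.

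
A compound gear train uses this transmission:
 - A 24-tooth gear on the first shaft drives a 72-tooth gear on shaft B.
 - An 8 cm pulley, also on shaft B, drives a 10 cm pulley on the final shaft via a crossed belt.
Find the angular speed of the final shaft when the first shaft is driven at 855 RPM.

Gear mesh: ratio = 72/24 = 3, so shaft B turns at 855 / 3 = 285 RPM.
Belt: ratio = 10/8 = 1.25, so the final shaft turns at 285 / 1.25 = 228 RPM.

228 RPM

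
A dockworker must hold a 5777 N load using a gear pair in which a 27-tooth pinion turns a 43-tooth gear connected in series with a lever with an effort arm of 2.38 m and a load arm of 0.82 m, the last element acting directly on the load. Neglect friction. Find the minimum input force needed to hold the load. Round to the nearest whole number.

1250 N

Gear pair MA = 43/27 = 1.5926.
Lever MA = effort arm / load arm = 2.38/0.82 = 2.9024.
Combined ideal MA = 1.5926 × 2.9024 = 4.6224.
Effort = load / MA = 5777 / 4.6224 = 1249.8 N.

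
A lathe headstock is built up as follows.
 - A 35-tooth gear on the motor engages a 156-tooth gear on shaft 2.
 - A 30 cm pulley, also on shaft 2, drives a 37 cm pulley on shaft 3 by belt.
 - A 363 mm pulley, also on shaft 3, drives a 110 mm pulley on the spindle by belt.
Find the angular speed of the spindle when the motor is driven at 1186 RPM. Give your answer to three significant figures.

712 RPM

Gear mesh: ratio = 156/35 = 4.4571, so shaft 2 turns at 1186 / 4.4571 = 266.09 RPM.
Belt: ratio = 37/30 = 1.2333, so shaft 3 turns at 266.09 / 1.2333 = 215.75 RPM.
Belt: ratio = 110/363 = 0.30303, so the spindle turns at 215.75 / 0.30303 = 711.97 RPM.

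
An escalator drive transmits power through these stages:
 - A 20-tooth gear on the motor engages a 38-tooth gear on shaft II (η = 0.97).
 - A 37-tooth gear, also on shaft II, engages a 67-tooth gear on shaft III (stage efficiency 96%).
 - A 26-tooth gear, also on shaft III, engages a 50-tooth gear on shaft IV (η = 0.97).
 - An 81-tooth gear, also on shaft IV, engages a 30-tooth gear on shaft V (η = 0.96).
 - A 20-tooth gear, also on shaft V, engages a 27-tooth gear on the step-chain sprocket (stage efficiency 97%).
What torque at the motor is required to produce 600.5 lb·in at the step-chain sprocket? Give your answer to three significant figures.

216 lb·in

Overall ratio R = 1.9 × 1.8108 × 1.9231 × 0.37037 × 1.35 = 3.3082; overall efficiency η = 0.97 × 0.96 × 0.97 × 0.96 × 0.97 = 0.8411.
Input torque = output torque / (R × η) = 600.5 / (3.3082 × 0.8411) = 215.81 lb·in.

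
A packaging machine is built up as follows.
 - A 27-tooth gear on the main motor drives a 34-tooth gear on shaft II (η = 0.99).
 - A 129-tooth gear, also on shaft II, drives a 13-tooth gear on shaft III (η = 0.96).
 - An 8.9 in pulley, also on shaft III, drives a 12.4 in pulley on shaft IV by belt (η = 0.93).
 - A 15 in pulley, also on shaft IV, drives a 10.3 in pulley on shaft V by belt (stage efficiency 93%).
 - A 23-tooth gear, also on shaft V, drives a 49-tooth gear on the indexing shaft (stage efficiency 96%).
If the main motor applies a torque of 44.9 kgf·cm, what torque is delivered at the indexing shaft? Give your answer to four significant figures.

gear mesh 34/27 = 1.2593 → τ = 44.9·1.2593·0.99 = 55.975 kgf·cm
gear mesh 13/129 = 0.10078 → τ = 55.975·0.10078·0.96 = 5.4153 kgf·cm
belt 12.4/8.9 = 1.3933 → τ = 5.4153·1.3933·0.93 = 7.0168 kgf·cm
belt 10.3/15 = 0.68667 → τ = 7.0168·0.68667·0.93 = 4.4809 kgf·cm
gear mesh 49/23 = 2.1304 → τ = 4.4809·2.1304·0.96 = 9.1644 kgf·cm

9.164 kgf·cm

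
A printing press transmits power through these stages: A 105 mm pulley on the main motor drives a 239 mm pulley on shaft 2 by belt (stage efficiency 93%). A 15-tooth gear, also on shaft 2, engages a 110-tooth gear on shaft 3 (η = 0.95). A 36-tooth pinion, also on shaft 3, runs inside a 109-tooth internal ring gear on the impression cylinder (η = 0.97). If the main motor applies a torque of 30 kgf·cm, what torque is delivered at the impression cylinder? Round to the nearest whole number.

1299 kgf·cm

Belt: ratio = 239/105 = 2.2762; torque at shaft 2 = 30 × 2.2762 × 0.93 = 63.506 kgf·cm.
Gear mesh: ratio = 110/15 = 7.3333; torque at shaft 3 = 63.506 × 7.3333 × 0.95 = 442.42 kgf·cm.
Internal gear: ratio = 109/36 = 3.0278; torque at the impression cylinder = 442.42 × 3.0278 × 0.97 = 1299.4 kgf·cm.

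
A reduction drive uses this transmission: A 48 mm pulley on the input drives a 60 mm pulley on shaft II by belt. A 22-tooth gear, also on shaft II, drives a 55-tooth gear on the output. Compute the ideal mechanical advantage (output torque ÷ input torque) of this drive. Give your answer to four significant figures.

3.125

Each stage contributes driven/driver: belt 60/48 = 1.25, gear mesh 55/22 = 2.5.
Overall: 1.25 × 2.5 = 3.125.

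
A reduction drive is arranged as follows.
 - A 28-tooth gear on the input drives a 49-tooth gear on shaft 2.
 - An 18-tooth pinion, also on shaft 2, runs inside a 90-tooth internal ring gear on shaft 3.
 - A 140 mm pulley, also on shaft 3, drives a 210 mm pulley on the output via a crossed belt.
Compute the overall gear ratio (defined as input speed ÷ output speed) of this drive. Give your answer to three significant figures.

Each stage contributes driven/driver: gear mesh 49/28 = 1.75, internal gear 90/18 = 5, belt 210/140 = 1.5.
Overall: 1.75 × 5 × 1.5 = 13.125.

13.1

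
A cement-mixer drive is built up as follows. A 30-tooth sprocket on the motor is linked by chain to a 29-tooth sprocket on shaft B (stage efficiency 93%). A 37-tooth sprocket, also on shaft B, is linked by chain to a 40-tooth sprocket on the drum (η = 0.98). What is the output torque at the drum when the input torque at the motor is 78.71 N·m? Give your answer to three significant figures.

75.0 N·m

Chain: ratio = 29/30 = 0.96667; torque at shaft B = 78.71 × 0.96667 × 0.93 = 70.76 N·m.
Chain: ratio = 40/37 = 1.0811; torque at the drum = 70.76 × 1.0811 × 0.98 = 74.968 N·m.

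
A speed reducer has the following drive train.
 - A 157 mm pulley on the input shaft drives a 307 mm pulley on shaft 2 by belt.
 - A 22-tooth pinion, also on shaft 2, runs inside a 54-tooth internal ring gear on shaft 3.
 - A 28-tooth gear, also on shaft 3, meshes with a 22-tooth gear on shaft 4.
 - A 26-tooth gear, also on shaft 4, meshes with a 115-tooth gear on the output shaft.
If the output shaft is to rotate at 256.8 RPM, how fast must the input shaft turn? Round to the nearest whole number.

Overall ratio R = 1.9554 × 2.4545 × 0.78571 × 4.4231 = 16.68.
Required input speed = output speed × R = 256.8 × 16.68 = 4283.5 RPM.

4283 RPM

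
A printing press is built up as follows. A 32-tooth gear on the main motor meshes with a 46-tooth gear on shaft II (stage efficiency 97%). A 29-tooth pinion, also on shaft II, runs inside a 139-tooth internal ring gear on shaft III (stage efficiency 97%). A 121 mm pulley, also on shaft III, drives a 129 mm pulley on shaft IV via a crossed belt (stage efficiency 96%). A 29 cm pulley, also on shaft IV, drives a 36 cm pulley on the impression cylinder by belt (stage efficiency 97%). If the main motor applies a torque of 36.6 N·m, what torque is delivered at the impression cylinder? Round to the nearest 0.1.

292.4 N·m

Gear mesh: ratio = 46/32 = 1.4375; torque at shaft II = 36.6 × 1.4375 × 0.97 = 51.034 N·m.
Internal gear: ratio = 139/29 = 4.7931; torque at shaft III = 51.034 × 4.7931 × 0.97 = 237.27 N·m.
Belt: ratio = 129/121 = 1.0661; torque at shaft IV = 237.27 × 1.0661 × 0.96 = 242.84 N·m.
Belt: ratio = 36/29 = 1.2414; torque at the impression cylinder = 242.84 × 1.2414 × 0.97 = 292.42 N·m.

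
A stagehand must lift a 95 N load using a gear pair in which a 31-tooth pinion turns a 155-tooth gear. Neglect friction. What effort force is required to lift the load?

Gear pair MA = 155/31 = 5.
Effort = load / MA = 95 / 5 = 19 N.

19 N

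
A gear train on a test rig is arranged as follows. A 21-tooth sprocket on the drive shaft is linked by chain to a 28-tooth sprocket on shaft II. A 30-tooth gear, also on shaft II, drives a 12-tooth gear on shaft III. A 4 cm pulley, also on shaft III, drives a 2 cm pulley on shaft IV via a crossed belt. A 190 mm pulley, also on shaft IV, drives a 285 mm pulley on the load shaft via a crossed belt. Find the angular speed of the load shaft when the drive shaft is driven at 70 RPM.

175 RPM

chain 28/21 = 1.3333 → 70/1.3333 = 52.5 RPM
gear mesh 12/30 = 0.4 → 52.5/0.4 = 131.25 RPM
belt 2/4 = 0.5 → 131.25/0.5 = 262.5 RPM
belt 285/190 = 1.5 → 262.5/1.5 = 175 RPM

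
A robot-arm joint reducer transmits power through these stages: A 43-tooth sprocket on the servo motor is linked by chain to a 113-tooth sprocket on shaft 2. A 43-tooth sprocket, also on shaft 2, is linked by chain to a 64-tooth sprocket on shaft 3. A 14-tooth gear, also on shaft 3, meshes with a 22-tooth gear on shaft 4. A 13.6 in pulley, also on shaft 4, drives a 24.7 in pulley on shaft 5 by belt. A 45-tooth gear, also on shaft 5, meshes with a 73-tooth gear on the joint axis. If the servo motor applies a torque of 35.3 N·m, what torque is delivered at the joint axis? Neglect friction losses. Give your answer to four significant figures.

639.2 N·m

Chain: ratio = 113/43 = 2.6279; torque at shaft 2 = 35.3 × 2.6279 = 92.765 N·m.
Chain: ratio = 64/43 = 1.4884; torque at shaft 3 = 92.765 × 1.4884 = 138.07 N·m.
Gear mesh: ratio = 22/14 = 1.5714; torque at shaft 4 = 138.07 × 1.5714 = 216.97 N·m.
Belt: ratio = 24.7/13.6 = 1.8162; torque at shaft 5 = 216.97 × 1.8162 = 394.05 N·m.
Gear mesh: ratio = 73/45 = 1.6222; torque at the joint axis = 394.05 × 1.6222 = 639.23 N·m.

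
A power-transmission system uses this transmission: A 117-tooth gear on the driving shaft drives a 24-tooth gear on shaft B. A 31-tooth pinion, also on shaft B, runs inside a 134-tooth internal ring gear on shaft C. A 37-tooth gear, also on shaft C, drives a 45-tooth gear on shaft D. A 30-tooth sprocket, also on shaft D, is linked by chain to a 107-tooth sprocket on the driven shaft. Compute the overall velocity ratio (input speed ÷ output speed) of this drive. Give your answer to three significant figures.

Each stage contributes driven/driver: gear mesh 24/117 = 0.20513, internal gear 134/31 = 4.3226, gear mesh 45/37 = 1.2162, chain 107/30 = 3.5667.
Overall: 0.20513 × 4.3226 × 1.2162 × 3.5667 = 3.8463.

3.85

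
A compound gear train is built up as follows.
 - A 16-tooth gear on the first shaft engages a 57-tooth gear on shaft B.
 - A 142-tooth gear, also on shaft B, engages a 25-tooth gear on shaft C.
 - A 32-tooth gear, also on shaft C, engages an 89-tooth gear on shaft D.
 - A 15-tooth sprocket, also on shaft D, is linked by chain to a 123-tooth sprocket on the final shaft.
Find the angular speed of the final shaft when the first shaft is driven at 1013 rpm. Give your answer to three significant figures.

70.8 rpm

the first shaft → shaft B (gear mesh, 57/16): 1013 ÷ 3.5625 = 284.35 rpm
shaft B → shaft C (gear mesh, 25/142): 284.35 ÷ 0.17606 = 1615.1 rpm
shaft C → shaft D (gear mesh, 89/32): 1615.1 ÷ 2.7812 = 580.71 rpm
shaft D → the final shaft (chain, 123/15): 580.71 ÷ 8.2 = 70.819 rpm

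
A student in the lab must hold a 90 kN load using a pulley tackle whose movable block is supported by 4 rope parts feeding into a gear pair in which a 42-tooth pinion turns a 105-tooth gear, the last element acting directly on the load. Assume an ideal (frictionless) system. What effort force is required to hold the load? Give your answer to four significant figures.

9.000 kN

Block-and-tackle MA = number of supporting rope parts = 4.
Gear pair MA = 105/42 = 2.5.
Combined ideal MA = 4 × 2.5 = 10.
Effort = load / MA = 90 / 10 = 9 kN.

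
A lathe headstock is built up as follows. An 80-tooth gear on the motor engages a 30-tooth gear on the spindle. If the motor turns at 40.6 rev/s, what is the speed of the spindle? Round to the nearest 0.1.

108.3 rev/s

gear mesh 30/80 = 0.375 → 40.6/0.375 = 108.27 rev/s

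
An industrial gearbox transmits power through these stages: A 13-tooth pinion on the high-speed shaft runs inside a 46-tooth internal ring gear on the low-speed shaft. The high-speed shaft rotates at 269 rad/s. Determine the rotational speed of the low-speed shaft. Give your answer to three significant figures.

76.0 rad/s

internal gear 46/13 = 3.5385 → 269/3.5385 = 76.022 rad/s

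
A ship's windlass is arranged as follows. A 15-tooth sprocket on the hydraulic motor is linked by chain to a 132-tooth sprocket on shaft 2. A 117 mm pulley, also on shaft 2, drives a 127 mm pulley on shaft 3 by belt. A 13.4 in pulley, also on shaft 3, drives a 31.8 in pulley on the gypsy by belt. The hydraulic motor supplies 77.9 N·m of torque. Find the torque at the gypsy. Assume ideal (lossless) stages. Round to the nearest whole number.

1766 N·m

chain 132/15 = 8.8 → τ = 77.9·8.8 = 685.52 N·m
belt 127/117 = 1.0855 → τ = 685.52·1.0855 = 744.11 N·m
belt 31.8/13.4 = 2.3731 → τ = 744.11·2.3731 = 1765.9 N·m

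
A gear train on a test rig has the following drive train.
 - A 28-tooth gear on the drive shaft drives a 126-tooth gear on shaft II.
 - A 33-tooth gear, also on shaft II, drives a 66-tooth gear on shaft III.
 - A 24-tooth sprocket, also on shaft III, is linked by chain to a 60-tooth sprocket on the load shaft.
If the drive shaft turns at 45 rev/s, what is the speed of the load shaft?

gear mesh 126/28 = 4.5 → 45/4.5 = 10 rev/s
gear mesh 66/33 = 2 → 10/2 = 5 rev/s
chain 60/24 = 2.5 → 5/2.5 = 2 rev/s

2 rev/s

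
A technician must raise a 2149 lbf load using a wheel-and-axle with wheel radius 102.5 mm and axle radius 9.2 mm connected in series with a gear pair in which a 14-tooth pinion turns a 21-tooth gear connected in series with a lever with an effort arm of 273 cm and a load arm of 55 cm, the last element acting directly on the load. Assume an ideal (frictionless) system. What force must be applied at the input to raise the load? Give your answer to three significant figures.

Wheel-and-axle MA = R/r = 102.5/9.2 = 11.141.
Gear pair MA = 21/14 = 1.5.
Lever MA = effort arm / load arm = 273/55 = 4.9636.
Combined ideal MA = 11.141 × 1.5 × 4.9636 = 82.952.
Effort = load / MA = 2149 / 82.952 = 25.907 lbf.

25.9 lbf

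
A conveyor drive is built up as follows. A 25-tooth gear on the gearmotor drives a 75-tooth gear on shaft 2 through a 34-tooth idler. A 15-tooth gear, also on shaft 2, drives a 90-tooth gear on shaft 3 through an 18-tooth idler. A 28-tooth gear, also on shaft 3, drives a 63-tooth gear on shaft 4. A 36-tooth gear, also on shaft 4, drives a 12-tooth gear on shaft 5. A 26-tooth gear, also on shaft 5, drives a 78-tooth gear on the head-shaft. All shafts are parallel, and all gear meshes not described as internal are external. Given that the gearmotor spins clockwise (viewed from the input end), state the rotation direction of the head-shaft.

the gearmotor → shaft 2: driver → idler → driven is 2 external meshes, 2 reversals → CW.
shaft 2 → shaft 3: driver → idler → driven is 2 external meshes, 2 reversals → CW.
shaft 3 → shaft 4: external mesh, 1 reversal → CCW.
shaft 4 → shaft 5: external mesh, 1 reversal → CW.
shaft 5 → the head-shaft: external mesh, 1 reversal → CCW.
7 reversals in total — an odd number — so the head-shaft turns opposite to the gearmotor.

anticlockwise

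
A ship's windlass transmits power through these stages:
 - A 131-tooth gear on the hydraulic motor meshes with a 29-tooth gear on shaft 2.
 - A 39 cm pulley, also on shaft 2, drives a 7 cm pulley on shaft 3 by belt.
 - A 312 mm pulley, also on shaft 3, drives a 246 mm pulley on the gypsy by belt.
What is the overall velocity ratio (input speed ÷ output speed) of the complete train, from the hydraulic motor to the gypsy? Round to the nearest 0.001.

Each stage contributes driven/driver: gear mesh 29/131 = 0.22137, belt 7/39 = 0.17949, belt 246/312 = 0.78846.
Overall: 0.22137 × 0.17949 × 0.78846 = 0.031329.

0.031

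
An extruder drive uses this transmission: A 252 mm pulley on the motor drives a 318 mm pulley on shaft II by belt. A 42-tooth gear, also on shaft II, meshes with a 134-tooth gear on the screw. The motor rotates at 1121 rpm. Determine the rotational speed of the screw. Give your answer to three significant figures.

Belt: ratio = 318/252 = 1.2619, so shaft II turns at 1121 / 1.2619 = 888.34 rpm.
Gear mesh: ratio = 134/42 = 3.1905, so the screw turns at 888.34 / 3.1905 = 278.43 rpm.

278 rpm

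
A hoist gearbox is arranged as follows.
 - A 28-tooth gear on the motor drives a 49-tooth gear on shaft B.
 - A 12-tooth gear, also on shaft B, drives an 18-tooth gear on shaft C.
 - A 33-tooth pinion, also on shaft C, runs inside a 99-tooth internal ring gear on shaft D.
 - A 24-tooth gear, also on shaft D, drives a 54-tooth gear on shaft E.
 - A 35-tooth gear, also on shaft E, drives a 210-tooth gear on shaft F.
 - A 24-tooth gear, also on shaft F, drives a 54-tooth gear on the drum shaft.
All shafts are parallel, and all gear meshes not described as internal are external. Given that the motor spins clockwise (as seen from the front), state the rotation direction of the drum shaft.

the motor → shaft B: external mesh, 1 reversal → CCW.
shaft B → shaft C: external mesh, 1 reversal → CW.
shaft C → shaft D: internal mesh, same direction → CW.
shaft D → shaft E: external mesh, 1 reversal → CCW.
shaft E → shaft F: external mesh, 1 reversal → CW.
shaft F → the drum shaft: external mesh, 1 reversal → CCW.
5 reversals in total — an odd number — so the drum shaft turns opposite to the motor.

counterclockwise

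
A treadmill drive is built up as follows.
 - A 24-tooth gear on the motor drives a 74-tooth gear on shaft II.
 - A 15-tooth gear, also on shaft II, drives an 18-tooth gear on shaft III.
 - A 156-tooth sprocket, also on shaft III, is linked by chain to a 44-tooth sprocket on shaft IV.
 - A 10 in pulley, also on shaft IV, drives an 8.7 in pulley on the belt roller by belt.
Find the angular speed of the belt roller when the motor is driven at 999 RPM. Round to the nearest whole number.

the motor → shaft II (gear mesh, 74/24): 999 ÷ 3.0833 = 324 RPM
shaft II → shaft III (gear mesh, 18/15): 324 ÷ 1.2 = 270 RPM
shaft III → shaft IV (chain, 44/156): 270 ÷ 0.28205 = 957.27 RPM
shaft IV → the belt roller (belt, 8.7/10): 957.27 ÷ 0.87 = 1100.3 RPM

1100 RPM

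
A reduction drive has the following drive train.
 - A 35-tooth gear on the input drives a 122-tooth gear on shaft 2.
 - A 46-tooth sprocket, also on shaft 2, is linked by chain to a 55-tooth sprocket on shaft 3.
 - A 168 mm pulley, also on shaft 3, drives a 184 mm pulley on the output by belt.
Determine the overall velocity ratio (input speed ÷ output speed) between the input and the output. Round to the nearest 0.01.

Each stage contributes driven/driver: gear mesh 122/35 = 3.4857, chain 55/46 = 1.1957, belt 184/168 = 1.0952.
Overall: 3.4857 × 1.1957 × 1.0952 = 4.5646.

4.56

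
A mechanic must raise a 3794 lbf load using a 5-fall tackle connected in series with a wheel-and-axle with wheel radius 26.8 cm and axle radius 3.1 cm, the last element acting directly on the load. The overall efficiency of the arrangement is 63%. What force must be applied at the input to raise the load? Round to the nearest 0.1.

Block-and-tackle MA = number of supporting rope parts = 5.
Wheel-and-axle MA = R/r = 26.8/3.1 = 8.6452.
Combined ideal MA = 5 × 8.6452 = 43.226.
Actual MA = 43.226 × 0.63 = 27.232.
Effort = load / actual MA = 3794 / 27.232 = 139.32 lbf.

139.3 lbf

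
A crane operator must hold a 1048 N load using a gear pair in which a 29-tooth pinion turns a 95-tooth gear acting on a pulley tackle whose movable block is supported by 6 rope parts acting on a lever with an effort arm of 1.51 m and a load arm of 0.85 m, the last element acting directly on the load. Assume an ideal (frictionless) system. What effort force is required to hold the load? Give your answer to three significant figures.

Gear pair MA = 95/29 = 3.2759.
Block-and-tackle MA = number of supporting rope parts = 6.
Lever MA = effort arm / load arm = 1.51/0.85 = 1.7765.
Combined ideal MA = 3.2759 × 6 × 1.7765 = 34.917.
Effort = load / MA = 1048 / 34.917 = 30.014 N.

30.0 N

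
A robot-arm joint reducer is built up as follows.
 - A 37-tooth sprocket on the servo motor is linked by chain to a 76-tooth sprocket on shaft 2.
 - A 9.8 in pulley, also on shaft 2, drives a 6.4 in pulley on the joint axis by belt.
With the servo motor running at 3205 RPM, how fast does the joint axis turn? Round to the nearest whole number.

chain 76/37 = 2.0541 → 3205/2.0541 = 1560.3 RPM
belt 6.4/9.8 = 0.65306 → 1560.3/0.65306 = 2389.3 RPM

2389 RPM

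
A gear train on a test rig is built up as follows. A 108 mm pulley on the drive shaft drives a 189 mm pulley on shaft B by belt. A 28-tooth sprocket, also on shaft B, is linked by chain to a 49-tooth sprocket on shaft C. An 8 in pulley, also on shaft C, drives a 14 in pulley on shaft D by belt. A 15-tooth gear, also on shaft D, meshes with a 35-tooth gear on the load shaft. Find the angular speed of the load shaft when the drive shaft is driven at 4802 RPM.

384 RPM

Belt: ratio = 189/108 = 1.75, so shaft B turns at 4802 / 1.75 = 2744 RPM.
Chain: ratio = 49/28 = 1.75, so shaft C turns at 2744 / 1.75 = 1568 RPM.
Belt: ratio = 14/8 = 1.75, so shaft D turns at 1568 / 1.75 = 896 RPM.
Gear mesh: ratio = 35/15 = 2.3333, so the load shaft turns at 896 / 2.3333 = 384 RPM.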